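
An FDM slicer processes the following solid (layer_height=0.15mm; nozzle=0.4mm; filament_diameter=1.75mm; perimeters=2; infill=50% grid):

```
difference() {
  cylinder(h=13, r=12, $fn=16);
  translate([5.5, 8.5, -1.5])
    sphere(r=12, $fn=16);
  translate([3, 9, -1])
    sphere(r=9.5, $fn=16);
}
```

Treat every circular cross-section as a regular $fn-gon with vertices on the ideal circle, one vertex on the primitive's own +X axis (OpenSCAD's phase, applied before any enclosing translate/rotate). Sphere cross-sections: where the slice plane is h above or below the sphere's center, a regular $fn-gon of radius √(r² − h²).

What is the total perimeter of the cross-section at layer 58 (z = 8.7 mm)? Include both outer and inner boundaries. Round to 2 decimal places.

At z = 8.7 mm: the r=12 cylinder gives a regular 16-gon of circumradius 12 (constant along its height) (perimeter = 2·16·12.000·sin(180°/16) = 74.91 mm); the r=12 sphere at (5.5, 8.5) slices to a regular 16-gon of circumradius 6.321 (√(r²−h²) with h=10.2 from center) (perimeter = 2·16·6.321·sin(180°/16) = 39.46 mm); the sphere at (3, 9) does not reach this height (|z−center|=9.700 > r=9.5); Taking the first minus the rest: starting from the r=12 cylinder, the r=12 sphere at (5.5, 8.5) partially overlaps it — only the 75.40 mm² overlap (of its 122.34 mm²) is removed, clipping the outline — boundary = 81.71 mm. Overall, the cross-section is a single solid region. Total boundary length (outer) = 81.71 mm.

81.71 mm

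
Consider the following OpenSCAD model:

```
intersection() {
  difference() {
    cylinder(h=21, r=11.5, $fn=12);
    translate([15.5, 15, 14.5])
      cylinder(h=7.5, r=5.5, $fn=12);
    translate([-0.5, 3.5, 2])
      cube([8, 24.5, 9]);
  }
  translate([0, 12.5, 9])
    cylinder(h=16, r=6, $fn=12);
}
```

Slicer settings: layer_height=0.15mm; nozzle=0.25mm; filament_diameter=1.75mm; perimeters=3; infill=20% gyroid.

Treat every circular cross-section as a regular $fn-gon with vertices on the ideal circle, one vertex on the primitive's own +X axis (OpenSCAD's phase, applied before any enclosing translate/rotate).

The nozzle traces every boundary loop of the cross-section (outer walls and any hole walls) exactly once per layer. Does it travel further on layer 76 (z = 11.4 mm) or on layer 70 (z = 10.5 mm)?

layer 76 (z = 11.4 mm)

Layer 76 (z = 11.4): the r=11.5 cylinder gives a regular 12-gon of circumradius 11.5 (constant along its height) (perimeter = 2·12·11.500·sin(180°/12) = 71.43 mm); the cylinder at (15.5, 15) is absent (z outside [14.5, 22]); the cube at (-0.5, 3.5) is not intersected at this z (z outside [2, 11]); Subtracting the remaining from the first: none of the subtracted shapes is present at this height, so the r=11.5 cylinder is unchanged — boundary = 71.43 mm; the r=6 cylinder at (0, 12.5) gives a regular 12-gon of circumradius 6 (constant along its height) (perimeter = 2·12·6.000·sin(180°/12) = 37.27 mm); Keeping only the common overlap: the r=6 cylinder at (0, 12.5) partially overlaps the result so far; clipping to the common part keeps 34.05 mm² — boundary = 24.67 mm. So its perimeter = 24.67 mm. Layer 70 (z = 10.5): the r=11.5 cylinder contributes a regular 12-gon of circumradius 11.5 (perimeter = 2·12·11.500·sin(180°/12) = 71.43 mm); the cylinder at (15.5, 15) is not intersected at this z (z outside [14.5, 22]); the cube at (-0.5, 3.5) (footprint 8×24.5) is included at this height (perimeter 65.00 mm); Taking the first minus the rest: starting from the r=11.5 cylinder, the 8×24.5 cube at (-0.5, 3.5) partially overlaps it — only the 55.31 mm² overlap (of its 196.00 mm²) is removed, clipping the outline — boundary = 83.06 mm; the r=6 cylinder at (0, 12.5) contributes a regular 12-gon of circumradius 6 (perimeter = 2·12·6.000·sin(180°/12) = 37.27 mm); Taking the intersection: the r=6 cylinder at (0, 12.5) partially overlaps that combined region; clipping to the common part keeps 14.59 mm² — boundary = 16.03 mm. So its perimeter = 16.03 mm. Layer 76 is larger (24.67 vs 16.03 mm).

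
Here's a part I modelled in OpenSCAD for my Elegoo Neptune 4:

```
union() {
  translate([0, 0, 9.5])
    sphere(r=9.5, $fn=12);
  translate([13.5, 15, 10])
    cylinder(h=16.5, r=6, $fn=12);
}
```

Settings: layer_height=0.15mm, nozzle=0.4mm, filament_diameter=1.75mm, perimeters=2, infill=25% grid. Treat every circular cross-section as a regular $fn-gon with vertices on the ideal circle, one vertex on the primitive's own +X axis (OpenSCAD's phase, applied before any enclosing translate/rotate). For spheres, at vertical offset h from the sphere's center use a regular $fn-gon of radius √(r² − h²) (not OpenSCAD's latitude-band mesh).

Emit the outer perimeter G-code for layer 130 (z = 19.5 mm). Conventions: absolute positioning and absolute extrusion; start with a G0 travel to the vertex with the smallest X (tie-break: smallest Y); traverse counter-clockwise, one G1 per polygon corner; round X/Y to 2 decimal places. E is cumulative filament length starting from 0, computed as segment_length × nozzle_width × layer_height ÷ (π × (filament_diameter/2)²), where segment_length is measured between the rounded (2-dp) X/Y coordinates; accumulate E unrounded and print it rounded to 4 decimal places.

At z = 19.5 mm: the sphere does not reach this height (|z−center|=10.000 > r=9.5); the r=6 cylinder at (13.5, 15) gives a regular 12-gon of circumradius 6 (constant along its height); Taking the union: only the r=6 cylinder at (13.5, 15) is present, so the union is just that shape — 1 connected region. The outline is a single polygon with 12 vertices. Extrusion per mm of travel: 0.4 × 0.15 / (π × 0.875²) = 0.024945. Accumulating E over each segment gives final E = 0.9300.

G0 X7.50 Y15.00 Z19.50
G1 X8.30 Y12.00 E0.0775
G1 X10.50 Y9.80 E0.1551
G1 X13.50 Y9.00 E0.2325
G1 X16.50 Y9.80 E0.3100
G1 X18.70 Y12.00 E0.3876
G1 X19.50 Y15.00 E0.4650
G1 X18.70 Y18.00 E0.5425
G1 X16.50 Y20.20 E0.6201
G1 X13.50 Y21.00 E0.6975
G1 X10.50 Y20.20 E0.7750
G1 X8.30 Y18.00 E0.8526
G1 X7.50 Y15.00 E0.9300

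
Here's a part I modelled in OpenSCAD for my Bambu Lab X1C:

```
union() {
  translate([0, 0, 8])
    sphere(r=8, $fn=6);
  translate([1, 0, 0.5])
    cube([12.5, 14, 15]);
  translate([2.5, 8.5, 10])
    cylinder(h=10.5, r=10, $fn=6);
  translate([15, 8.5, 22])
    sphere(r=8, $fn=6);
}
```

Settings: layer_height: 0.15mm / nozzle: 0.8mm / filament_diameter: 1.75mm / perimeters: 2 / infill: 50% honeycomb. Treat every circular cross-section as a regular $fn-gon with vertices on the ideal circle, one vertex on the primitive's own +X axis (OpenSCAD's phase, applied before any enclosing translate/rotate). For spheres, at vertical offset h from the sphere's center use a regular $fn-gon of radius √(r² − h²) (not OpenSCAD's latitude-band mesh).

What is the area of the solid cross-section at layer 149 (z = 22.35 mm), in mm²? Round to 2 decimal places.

165.96 mm²

At z = 22.35 mm: the sphere is not intersected at this z (|z−center|=14.350 > r=8); the cube at (1, 0) is not intersected at this z (z outside [0.5, 15.5]); the cylinder at (2.5, 8.5) does not reach this height (z outside [10, 20.5]); the r=8 sphere at (15, 8.5) slices to a regular 6-gon of circumradius 7.992 (√(r²−h²) with h=0.35 from center) (area = (6/2)·7.992²·sin(360°/6) = 165.96 mm²); Merging all regions: only the r=8 sphere at (15, 8.5) is present, so the union is just that shape — area = 165.96 mm². Overall, the cross-section is a single solid region. Net area = 165.96 mm².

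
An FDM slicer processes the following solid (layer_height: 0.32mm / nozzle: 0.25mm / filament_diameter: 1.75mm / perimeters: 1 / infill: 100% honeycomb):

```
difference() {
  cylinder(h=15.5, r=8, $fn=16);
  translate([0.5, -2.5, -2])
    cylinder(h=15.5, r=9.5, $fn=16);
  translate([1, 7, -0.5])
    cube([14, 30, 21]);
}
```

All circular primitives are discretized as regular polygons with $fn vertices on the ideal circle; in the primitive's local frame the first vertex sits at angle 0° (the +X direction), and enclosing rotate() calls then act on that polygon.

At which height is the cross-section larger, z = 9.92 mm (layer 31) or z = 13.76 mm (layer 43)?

Layer 31 (z = 9.92): the r=8 cylinder contributes a regular 16-gon of circumradius 8 (area = (16/2)·8.000²·sin(360°/16) = 195.93 mm²); the cylinder at (0.5, -2.5): section is a regular 16-gon, circumradius r=9.5 (area = (16/2)·9.500²·sin(360°/16) = 276.30 mm²); the cube at (1, 7) is present — its section is the full 14×30 rectangle (area 420.00 mm²); Subtracting the remaining from the first: starting from the r=8 cylinder (195.93 mm²), the r=9.5 cylinder at (0.5, -2.5) partially overlaps it — only the 184.38 mm² overlap (of its 276.30 mm²) is removed, clipping the outline; the 14×30 cube at (1, 7) partially overlaps it — only the 1.34 mm² overlap (of its 420.00 mm²) is removed, clipping the outline — area = 10.21 mm². So its area = 10.21 mm². Layer 43 (z = 13.76): the r=8 cylinder contributes a regular 16-gon of circumradius 8 (area = (16/2)·8.000²·sin(360°/16) = 195.93 mm²); the cylinder at (0.5, -2.5) does not reach this height (z outside [-2, 13.5]); the cube at (1, 7) is present — its section is the full 14×30 rectangle (area 420.00 mm²); After the difference (first − rest): starting from the r=8 cylinder (195.93 mm²), the 14×30 cube at (1, 7) partially overlaps it — only the 1.34 mm² overlap (of its 420.00 mm²) is removed, clipping the outline — area = 194.59 mm². So its area = 194.59 mm². Layer 43 is larger (194.59 vs 10.21 mm²).

layer 43 (z = 13.76 mm)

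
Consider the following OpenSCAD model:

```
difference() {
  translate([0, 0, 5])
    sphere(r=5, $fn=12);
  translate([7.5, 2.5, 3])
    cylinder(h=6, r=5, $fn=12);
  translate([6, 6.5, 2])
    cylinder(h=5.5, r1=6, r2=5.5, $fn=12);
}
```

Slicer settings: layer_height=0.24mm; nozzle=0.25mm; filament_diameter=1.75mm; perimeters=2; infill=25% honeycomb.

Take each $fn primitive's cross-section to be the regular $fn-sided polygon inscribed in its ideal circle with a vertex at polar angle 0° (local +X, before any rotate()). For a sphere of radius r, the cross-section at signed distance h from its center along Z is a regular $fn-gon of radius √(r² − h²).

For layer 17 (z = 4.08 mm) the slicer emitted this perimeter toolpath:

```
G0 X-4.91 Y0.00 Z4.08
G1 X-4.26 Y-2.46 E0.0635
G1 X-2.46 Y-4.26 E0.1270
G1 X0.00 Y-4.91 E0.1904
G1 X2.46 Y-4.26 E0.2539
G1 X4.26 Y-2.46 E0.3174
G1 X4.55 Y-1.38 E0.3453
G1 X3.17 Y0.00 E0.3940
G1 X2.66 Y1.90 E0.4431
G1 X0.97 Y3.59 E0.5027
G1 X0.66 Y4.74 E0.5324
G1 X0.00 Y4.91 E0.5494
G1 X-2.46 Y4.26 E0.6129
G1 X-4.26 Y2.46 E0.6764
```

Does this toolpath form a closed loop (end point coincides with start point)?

Start point (G0): (-4.91, 0.00). End point (last G1): the path does not return to the start — open.

no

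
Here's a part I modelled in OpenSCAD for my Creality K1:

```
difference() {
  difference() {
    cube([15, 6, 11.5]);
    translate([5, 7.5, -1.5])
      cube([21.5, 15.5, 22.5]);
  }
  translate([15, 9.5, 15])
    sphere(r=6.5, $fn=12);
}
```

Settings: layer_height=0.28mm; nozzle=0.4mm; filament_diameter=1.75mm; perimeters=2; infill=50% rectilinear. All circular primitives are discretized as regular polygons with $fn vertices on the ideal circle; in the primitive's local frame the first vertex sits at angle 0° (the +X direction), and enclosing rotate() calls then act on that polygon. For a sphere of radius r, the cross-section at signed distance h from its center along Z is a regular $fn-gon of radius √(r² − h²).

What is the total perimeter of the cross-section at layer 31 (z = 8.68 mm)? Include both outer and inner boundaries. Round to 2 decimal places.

At z = 8.68 mm: the cube is present — its section is the full 15×6 rectangle (perimeter 42.00 mm); the cube at (5, 7.5) is present — its section is the full 21.5×15.5 rectangle (perimeter 74.00 mm); Subtracting the remaining from the first: starting from the 15×6 cube, the 21.5×15.5 cube at (5, 7.5) misses the remaining region (no effect) — boundary = 42.00 mm; the r=6.5 sphere at (15, 9.5) slices to a regular 12-gon of circumradius 1.519 (√(r²−h²) with h=6.32 from center) (perimeter = 2·12·1.519·sin(180°/12) = 9.44 mm); After the difference (first − rest): starting from that combined region, the r=6.5 sphere at (15, 9.5) misses the remaining region (no effect) — boundary = 42.00 mm. Overall, the cross-section is a single solid region. Total boundary length (outer) = 42.00 mm.

42.00 mm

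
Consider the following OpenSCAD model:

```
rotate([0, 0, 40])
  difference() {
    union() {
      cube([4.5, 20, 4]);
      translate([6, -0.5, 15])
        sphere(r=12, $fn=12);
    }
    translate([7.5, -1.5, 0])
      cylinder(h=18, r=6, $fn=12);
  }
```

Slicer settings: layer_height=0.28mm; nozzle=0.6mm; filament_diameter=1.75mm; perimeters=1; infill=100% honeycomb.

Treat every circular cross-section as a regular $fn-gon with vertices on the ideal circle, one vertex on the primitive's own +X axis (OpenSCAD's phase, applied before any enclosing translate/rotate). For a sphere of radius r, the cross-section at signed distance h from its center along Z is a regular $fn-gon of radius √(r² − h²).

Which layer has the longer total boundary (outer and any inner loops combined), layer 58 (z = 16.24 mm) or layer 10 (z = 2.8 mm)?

Layer 58 (z = 16.24): the cube is absent (z outside [0, 4]); the sphere at (6, -0.5): section is a regular 12-gon, circumradius = √(r²−h²) = √(12²−1.24²) = 11.936 (perimeter = 2·12·11.936·sin(180°/12) = 74.14 mm); Taking the union: only the r=12 sphere at (6, -0.5) is present, so the union is just that shape — boundary = 74.14 mm; the r=6 cylinder at (7.5, -1.5) gives a regular 12-gon of circumradius 6 (constant along its height) (perimeter = 2·12·6.000·sin(180°/12) = 37.27 mm); Subtracting the remaining from the first: starting from the result so far, the r=6 cylinder at (7.5, -1.5) lies wholly inside it (removes its full 108.00 mm² and its 37.27 mm outline becomes a hole wall) — boundary (outer + 1 inner loop) = 111.41 mm; (whole slice rotated 40° about Z — lengths, areas and connectivity unchanged). So its perimeter = 111.41 mm. Layer 10 (z = 2.8): the 4.5×20 cube contributes its full rectangle (perimeter 49.00 mm); the sphere at (6, -0.5) is not intersected at this z (|z−center|=12.200 > r=12); Combining (union): only the 4.5×20 cube is present, so the union is just that shape — boundary = 49.00 mm; the r=6 cylinder at (7.5, -1.5) contributes a regular 12-gon of circumradius 6 (perimeter = 2·12·6.000·sin(180°/12) = 37.27 mm); Taking the first minus the rest: starting from the result so far, the r=6 cylinder at (7.5, -1.5) partially overlaps it — only the 6.01 mm² overlap (of its 108.00 mm²) is removed, clipping the outline — boundary = 47.36 mm; (whole slice rotated 40° about Z — lengths, areas and connectivity unchanged). So its perimeter = 47.36 mm. Layer 58 is larger (111.41 vs 47.36 mm).

layer 58 (z = 16.24 mm)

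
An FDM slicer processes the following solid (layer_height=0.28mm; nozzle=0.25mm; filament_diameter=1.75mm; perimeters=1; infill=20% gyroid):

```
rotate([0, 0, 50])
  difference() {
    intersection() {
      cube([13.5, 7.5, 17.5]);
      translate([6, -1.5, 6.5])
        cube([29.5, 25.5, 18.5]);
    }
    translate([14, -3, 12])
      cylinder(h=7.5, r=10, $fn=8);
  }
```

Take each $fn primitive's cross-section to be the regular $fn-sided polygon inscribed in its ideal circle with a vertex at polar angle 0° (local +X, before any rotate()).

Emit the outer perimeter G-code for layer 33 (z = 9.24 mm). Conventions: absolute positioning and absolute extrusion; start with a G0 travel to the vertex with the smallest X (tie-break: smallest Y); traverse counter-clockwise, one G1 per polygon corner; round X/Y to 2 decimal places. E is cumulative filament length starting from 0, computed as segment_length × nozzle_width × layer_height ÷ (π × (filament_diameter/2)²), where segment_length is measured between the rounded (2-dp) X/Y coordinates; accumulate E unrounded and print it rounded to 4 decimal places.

At z = 9.24 mm: the cube is present — its section is the full 13.5×7.5 rectangle; the cube at (6, -1.5) (footprint 29.5×25.5) is included at this height; After intersecting: the 29.5×25.5 cube at (6, -1.5) partially overlaps the 13.5×7.5 cube; clipping to the common part keeps 56.25 mm² — 1 connected region; the cylinder at (14, -3) is absent (z outside [12, 19.5]); Subtracting the remaining from the first: none of the subtracted shapes is present at this height, so the result so far is unchanged — 1 connected region; (rotated 50° about Z; rotation is an isometry so areas/perimeters/island counts are preserved). The outline is a single polygon with 4 vertices. Extrusion per mm of travel: 0.25 × 0.28 / (π × 0.875²) = 0.029103. Accumulating E over each segment gives final E = 0.8730.

G0 X-1.89 Y9.42 Z9.24
G1 X3.86 Y4.60 E0.2184
G1 X8.68 Y10.34 E0.4365
G1 X2.93 Y15.16 E0.6548
G1 X-1.89 Y9.42 E0.8730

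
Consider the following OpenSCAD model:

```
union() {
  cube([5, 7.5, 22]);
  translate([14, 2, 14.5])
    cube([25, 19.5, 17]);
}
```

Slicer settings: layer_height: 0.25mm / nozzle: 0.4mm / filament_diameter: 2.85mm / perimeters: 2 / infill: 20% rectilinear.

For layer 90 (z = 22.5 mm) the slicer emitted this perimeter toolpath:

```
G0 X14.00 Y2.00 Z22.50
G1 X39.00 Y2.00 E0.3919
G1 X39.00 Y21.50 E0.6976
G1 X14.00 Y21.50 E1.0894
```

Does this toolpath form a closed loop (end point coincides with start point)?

no

Start point (G0): (14.00, 2.00). End point (last G1): the path does not return to the start — open.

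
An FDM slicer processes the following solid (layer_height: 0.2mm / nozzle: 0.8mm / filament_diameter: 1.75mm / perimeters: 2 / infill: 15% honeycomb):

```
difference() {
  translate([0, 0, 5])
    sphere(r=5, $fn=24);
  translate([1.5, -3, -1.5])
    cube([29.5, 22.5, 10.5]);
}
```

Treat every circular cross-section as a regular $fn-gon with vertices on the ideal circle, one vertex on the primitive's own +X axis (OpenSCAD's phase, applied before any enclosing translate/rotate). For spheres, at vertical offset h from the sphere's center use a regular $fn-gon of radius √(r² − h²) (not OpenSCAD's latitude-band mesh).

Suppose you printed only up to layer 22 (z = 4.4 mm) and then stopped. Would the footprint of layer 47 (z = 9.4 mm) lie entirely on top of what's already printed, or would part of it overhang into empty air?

Compare the two slices. At z = 4.4: the r=5 sphere slices to a regular 24-gon of circumradius 4.964 (√(r²−h²) with h=0.6 from center) (area = (24/2)·4.964²·sin(360°/24) = 76.53 mm²); the 29.5×22.5 cube at (1.5, -3) contributes its full rectangle (area 663.75 mm²); After the difference (first − rest): starting from the r=5 sphere (76.53 mm²), the 29.5×22.5 cube at (1.5, -3) partially overlaps it — only the 21.18 mm² overlap (of its 663.75 mm²) is removed, clipping the outline — area = 55.35 mm². At z = 9.4: the r=5 sphere contributes a regular 24-gon of circumradius √(5²−4.4²) = 2.375 (area = (24/2)·2.375²·sin(360°/24) = 17.52 mm²); the cube at (1.5, -3) is absent (z outside [-1.5, 9]); Subtracting the remaining from the first: none of the subtracted shapes is present at this height, so the r=5 sphere is unchanged — area = 17.52 mm². Checking containment: at z = 9.4 the cross-section extends beyond the z = 4.4 cross-section by about 2.19 mm².

part overhangs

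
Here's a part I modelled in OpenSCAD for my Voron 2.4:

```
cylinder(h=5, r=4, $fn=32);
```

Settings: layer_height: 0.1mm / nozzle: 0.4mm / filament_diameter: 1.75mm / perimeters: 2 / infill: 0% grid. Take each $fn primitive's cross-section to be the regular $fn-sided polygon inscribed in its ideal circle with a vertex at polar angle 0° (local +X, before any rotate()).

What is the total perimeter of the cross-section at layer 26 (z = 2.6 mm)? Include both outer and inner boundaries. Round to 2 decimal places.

25.09 mm

At z = 2.6 mm: the cylinder: section is a regular 32-gon, circumradius r=4 (perimeter = 2·32·4.000·sin(180°/32) = 25.09 mm). Overall, the cross-section is a single solid region. Total boundary length (outer) = 25.09 mm.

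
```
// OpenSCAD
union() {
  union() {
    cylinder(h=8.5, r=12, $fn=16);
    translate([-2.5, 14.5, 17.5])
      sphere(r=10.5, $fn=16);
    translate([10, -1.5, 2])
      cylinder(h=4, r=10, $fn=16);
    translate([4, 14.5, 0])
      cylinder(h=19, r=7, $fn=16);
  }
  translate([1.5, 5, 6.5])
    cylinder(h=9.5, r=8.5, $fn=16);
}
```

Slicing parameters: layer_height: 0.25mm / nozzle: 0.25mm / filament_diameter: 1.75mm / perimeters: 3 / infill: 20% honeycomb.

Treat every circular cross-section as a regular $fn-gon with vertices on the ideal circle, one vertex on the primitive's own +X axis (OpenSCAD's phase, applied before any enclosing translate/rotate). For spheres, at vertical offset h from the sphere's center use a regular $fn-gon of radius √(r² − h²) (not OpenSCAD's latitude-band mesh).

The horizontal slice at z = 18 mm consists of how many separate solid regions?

1

At z = 18 mm: the cylinder does not reach this height (z outside [0, 8.5]); the r=10.5 sphere at (-2.5, 14.5) contributes a regular 16-gon of circumradius √(10.5²−0.5²) = 10.488; the cylinder at (10, -1.5) is absent (z outside [2, 6]); the cylinder at (4, 14.5): section is a regular 16-gon, circumradius r=7; Combining (union): the regions partially overlap (shared area 116.58 mm²), so overlapping operands fuse into one piece — 1 connected region; the cylinder at (1.5, 5) is absent (z outside [6.5, 16]); Combining (union): only the result so far is present, so the union is just that shape — 1 connected region. The result has 1 disconnected region.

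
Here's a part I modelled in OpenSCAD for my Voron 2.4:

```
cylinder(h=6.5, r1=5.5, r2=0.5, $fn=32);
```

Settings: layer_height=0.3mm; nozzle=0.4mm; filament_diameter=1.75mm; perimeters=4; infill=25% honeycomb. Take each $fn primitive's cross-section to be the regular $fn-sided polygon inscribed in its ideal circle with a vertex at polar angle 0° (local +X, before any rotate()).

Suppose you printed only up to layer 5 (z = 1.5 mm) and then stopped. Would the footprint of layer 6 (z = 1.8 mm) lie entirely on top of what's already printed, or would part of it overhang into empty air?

entirely on top

Compare the two slices. At z = 1.5: the cone contributes a regular 32-gon of circumradius 4.346 (interpolated between r1=5.5 and r2=0.5 at t=0.231) (area = (32/2)·4.346²·sin(360°/32) = 58.96 mm²). At z = 1.8: the cone: at t=0.277 of its height the radius interpolates to r₁+(r₂−r₁)t = 4.115, giving a regular 32-gon of that circumradius (area = (32/2)·4.115²·sin(360°/32) = 52.87 mm²). Checking containment: the cross-section at z = 1.8 is a subset of the cross-section at z = 1.5.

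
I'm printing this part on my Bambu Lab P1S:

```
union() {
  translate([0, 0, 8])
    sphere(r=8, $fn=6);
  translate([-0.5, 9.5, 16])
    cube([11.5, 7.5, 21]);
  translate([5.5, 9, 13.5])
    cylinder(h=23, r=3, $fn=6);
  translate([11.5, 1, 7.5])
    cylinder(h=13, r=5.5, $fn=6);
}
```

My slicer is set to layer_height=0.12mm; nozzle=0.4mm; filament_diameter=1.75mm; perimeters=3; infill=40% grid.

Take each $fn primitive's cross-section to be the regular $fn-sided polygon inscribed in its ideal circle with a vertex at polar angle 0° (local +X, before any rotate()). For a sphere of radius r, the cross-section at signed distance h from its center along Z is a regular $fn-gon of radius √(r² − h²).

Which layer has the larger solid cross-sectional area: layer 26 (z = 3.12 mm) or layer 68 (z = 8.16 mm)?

Layer 26 (z = 3.12): the sphere: section is a regular 6-gon, circumradius = √(r²−h²) = √(8²−4.88²) = 6.339 (area = (6/2)·6.339²·sin(360°/6) = 104.41 mm²); the cube at (-0.5, 9.5) is absent (z outside [16, 37]); the cylinder at (5.5, 9) does not reach this height (z outside [13.5, 36.5]); the cylinder at (11.5, 1) does not reach this height (z outside [7.5, 20.5]); Taking the union: only the r=8 sphere is present, so the union is just that shape — area = 104.41 mm². So its area = 104.41 mm². Layer 68 (z = 8.16): the r=8 sphere contributes a regular 6-gon of circumradius √(8²−0.16²) = 7.998 (area = (6/2)·7.998²·sin(360°/6) = 166.21 mm²); the cube at (-0.5, 9.5) is absent (z outside [16, 37]); the cylinder at (5.5, 9) is not intersected at this z (z outside [13.5, 36.5]); the r=5.5 cylinder at (11.5, 1) contributes a regular 6-gon of circumradius 5.5 (area = (6/2)·5.500²·sin(360°/6) = 78.59 mm²); Combining (union): the regions partially overlap — summed areas 244.80 mm² minus the doubly-counted overlap 3.17 mm² gives 241.63 mm² — area = 241.63 mm². So its area = 241.63 mm². Layer 68 is larger (241.63 vs 104.41 mm²).

layer 68 (z = 8.16 mm)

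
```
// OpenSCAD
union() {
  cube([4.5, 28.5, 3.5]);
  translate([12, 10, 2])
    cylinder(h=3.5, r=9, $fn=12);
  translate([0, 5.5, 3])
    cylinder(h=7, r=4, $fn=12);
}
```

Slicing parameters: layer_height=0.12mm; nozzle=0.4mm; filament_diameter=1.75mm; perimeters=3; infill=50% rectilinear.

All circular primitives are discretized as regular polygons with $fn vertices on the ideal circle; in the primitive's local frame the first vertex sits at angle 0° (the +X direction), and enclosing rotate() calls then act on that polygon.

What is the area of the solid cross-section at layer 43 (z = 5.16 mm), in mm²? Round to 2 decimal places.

291.00 mm²

At z = 5.16 mm: the cube does not reach this height (z outside [0, 3.5]); the r=9 cylinder at (12, 10) contributes a regular 12-gon of circumradius 9 (area = (12/2)·9.000²·sin(360°/12) = 243.00 mm²); the cylinder at (0, 5.5): section is a regular 12-gon, circumradius r=4 (area = (12/2)·4.000²·sin(360°/12) = 48.00 mm²); Merging all regions: the 2 present regions are separate (no shared area or edge), so areas and boundary lengths simply add and each stays a separate island — area = 291.00 mm². Overall, the cross-section has 2 separate islands. Net area = 291.00 mm².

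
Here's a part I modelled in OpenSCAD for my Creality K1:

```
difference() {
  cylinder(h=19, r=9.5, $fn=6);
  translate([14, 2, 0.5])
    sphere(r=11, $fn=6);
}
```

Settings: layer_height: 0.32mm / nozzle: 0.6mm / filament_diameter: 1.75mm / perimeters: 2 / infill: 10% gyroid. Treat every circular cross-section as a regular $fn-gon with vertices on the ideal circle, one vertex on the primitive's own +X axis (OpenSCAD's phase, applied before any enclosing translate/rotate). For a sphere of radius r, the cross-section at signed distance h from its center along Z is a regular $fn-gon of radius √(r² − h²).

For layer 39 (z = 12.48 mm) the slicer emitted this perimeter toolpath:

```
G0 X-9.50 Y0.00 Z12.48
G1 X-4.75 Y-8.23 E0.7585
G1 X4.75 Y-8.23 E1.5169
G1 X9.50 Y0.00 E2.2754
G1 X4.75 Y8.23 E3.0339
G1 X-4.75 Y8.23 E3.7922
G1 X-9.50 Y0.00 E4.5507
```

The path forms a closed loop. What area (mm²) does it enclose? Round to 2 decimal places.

234.56 mm²

Apply the shoelace formula to the sequence of (X, Y) vertices; enclosed area = 234.56 mm².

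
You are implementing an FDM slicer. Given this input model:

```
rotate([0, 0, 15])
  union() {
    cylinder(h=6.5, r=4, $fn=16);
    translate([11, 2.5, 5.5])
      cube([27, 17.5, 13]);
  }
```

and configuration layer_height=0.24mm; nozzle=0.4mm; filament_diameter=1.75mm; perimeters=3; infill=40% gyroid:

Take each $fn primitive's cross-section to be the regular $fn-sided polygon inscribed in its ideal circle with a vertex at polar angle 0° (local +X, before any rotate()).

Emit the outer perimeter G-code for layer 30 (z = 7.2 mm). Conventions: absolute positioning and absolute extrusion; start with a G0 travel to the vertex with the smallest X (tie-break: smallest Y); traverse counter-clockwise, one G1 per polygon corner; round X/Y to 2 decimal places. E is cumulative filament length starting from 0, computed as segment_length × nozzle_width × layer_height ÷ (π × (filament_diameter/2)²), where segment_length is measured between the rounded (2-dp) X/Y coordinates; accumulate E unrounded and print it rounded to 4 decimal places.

At z = 7.2 mm: the cylinder is absent (z outside [0, 6.5]); the 27×17.5 cube at (11, 2.5) contributes its full rectangle; Merging all regions: only the 27×17.5 cube at (11, 2.5) is present, so the union is just that shape — 1 connected region; (rotated 15° about Z; rotation is an isometry so areas/perimeters/island counts are preserved). The outline is a single polygon with 4 vertices. Extrusion per mm of travel: 0.4 × 0.24 / (π × 0.875²) = 0.039912. Accumulating E over each segment gives final E = 3.5522.

G0 X5.45 Y22.17 Z7.20
G1 X9.98 Y5.26 E0.6987
G1 X36.06 Y12.25 E1.7764
G1 X31.53 Y29.15 E2.4747
G1 X5.45 Y22.17 E3.5522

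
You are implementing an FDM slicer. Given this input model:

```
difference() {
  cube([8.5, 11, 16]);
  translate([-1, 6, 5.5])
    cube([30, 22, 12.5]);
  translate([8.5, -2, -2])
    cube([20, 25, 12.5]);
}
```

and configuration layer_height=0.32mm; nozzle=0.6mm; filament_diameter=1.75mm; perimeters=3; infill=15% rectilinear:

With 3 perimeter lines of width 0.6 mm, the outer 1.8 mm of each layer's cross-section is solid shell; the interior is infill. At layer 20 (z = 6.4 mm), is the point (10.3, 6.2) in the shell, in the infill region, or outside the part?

At z = 6.4 mm: the 8.5×11 cube contributes its full rectangle; the cube at (-1, 6) (footprint 30×22) is included at this height; the cube at (8.5, -2) is present — its section is the full 20×25 rectangle; Subtracting the remaining from the first: starting from the 8.5×11 cube, the 30×22 cube at (-1, 6) partially overlaps it — only the 42.50 mm² overlap (of its 660.00 mm²) is removed, clipping the outline; the 20×25 cube at (8.5, -2) misses the remaining region (no effect) — 1 connected region. Overall, the cross-section is a single solid region. The nearest boundary edge runs (0.00, 6.00)→(8.50, 6.00); distance from the point to it = 1.81 mm. The point is not inside any of the regions above, so it lies outside the cross-section (1.81 mm from the nearest boundary).

outside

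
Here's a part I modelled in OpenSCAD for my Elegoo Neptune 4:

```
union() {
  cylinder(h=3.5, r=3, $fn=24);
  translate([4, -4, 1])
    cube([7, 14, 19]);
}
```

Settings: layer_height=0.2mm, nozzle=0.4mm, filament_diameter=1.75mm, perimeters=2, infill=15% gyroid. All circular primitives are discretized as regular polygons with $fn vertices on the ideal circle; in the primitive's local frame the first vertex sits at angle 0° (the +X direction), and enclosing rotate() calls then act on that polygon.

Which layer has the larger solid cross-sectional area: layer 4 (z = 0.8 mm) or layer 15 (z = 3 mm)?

Layer 4 (z = 0.8): the r=3 cylinder gives a regular 24-gon of circumradius 3 (constant along its height) (area = (24/2)·3.000²·sin(360°/24) = 27.95 mm²); the cube at (4, -4) is not intersected at this z (z outside [1, 20]); Taking the union: only the r=3 cylinder is present, so the union is just that shape — area = 27.95 mm². So its area = 27.95 mm². Layer 15 (z = 3): the r=3 cylinder gives a regular 24-gon of circumradius 3 (constant along its height) (area = (24/2)·3.000²·sin(360°/24) = 27.95 mm²); the cube at (4, -4) is present — its section is the full 7×14 rectangle (area 98.00 mm²); Taking the union: the 2 present regions are separate (no shared area or edge), so areas and boundary lengths simply add and each stays a separate island — area = 125.95 mm². So its area = 125.95 mm². Layer 15 is larger (125.95 vs 27.95 mm²).

layer 15 (z = 3 mm)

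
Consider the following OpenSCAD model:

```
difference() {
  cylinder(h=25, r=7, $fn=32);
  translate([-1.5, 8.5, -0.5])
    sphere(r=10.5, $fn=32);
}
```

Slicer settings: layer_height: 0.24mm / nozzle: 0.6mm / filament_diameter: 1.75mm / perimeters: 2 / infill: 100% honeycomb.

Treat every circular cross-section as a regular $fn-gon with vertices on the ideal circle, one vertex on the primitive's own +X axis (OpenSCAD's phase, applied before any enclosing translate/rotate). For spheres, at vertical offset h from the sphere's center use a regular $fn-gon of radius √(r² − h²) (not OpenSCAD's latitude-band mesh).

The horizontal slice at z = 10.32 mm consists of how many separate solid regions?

At z = 10.32 mm: the cylinder: section is a regular 32-gon, circumradius r=7; the sphere at (-1.5, 8.5) does not reach this height (|z−center|=10.820 > r=10.5); Subtracting the remaining from the first: none of the subtracted shapes is present at this height, so the r=7 cylinder is unchanged — 1 connected region. The result has 1 disconnected region.

1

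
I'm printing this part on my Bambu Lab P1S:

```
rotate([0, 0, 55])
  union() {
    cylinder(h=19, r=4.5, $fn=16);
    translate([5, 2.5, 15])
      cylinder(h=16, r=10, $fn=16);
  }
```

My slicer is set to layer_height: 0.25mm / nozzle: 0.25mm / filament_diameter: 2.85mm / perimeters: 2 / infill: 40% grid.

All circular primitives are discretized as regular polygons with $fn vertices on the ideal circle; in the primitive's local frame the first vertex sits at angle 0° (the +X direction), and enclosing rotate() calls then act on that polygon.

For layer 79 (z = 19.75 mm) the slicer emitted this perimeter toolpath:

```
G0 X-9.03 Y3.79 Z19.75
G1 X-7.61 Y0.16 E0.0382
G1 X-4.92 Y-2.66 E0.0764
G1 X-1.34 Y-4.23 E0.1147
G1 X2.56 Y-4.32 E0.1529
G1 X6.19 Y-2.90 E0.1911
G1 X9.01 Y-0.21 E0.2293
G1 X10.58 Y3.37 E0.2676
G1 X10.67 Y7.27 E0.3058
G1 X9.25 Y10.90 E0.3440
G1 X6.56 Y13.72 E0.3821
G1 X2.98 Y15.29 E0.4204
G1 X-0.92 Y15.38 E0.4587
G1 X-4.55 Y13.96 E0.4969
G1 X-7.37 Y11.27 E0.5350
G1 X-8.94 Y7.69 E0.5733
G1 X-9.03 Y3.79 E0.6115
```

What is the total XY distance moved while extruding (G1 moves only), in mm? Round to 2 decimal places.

62.42 mm

Sum the Euclidean lengths of each G1 segment: total = 62.42 mm.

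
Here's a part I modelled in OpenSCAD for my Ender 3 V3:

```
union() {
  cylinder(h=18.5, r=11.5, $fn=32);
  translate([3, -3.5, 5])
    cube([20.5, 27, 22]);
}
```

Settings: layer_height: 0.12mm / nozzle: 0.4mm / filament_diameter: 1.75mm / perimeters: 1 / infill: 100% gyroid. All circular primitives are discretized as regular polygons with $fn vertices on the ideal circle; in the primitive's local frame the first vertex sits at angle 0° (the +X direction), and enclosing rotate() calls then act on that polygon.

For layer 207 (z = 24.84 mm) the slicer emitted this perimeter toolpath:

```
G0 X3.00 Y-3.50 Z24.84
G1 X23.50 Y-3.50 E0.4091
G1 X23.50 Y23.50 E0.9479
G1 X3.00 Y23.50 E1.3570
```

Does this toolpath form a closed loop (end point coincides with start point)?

Start point (G0): (3.00, -3.50). End point (last G1): the path does not return to the start — open.

no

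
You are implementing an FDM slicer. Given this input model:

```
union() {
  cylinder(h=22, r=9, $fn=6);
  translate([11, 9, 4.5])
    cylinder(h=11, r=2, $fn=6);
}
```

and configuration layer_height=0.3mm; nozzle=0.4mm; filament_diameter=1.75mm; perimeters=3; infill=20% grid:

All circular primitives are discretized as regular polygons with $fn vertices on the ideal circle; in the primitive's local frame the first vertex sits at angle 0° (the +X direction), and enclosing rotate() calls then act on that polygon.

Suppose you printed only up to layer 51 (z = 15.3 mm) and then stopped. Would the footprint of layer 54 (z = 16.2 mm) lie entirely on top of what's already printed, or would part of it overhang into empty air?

entirely on top

Compare the two slices. At z = 15.3: the cylinder: section is a regular 6-gon, circumradius r=9 (area = (6/2)·9.000²·sin(360°/6) = 210.44 mm²); the cylinder at (11, 9): section is a regular 6-gon, circumradius r=2 (area = (6/2)·2.000²·sin(360°/6) = 10.39 mm²); Merging all regions: the 2 present regions are separate (no shared area or edge), so areas and boundary lengths simply add and each stays a separate island — area = 220.84 mm². At z = 16.2: the r=9 cylinder contributes a regular 6-gon of circumradius 9 (area = (6/2)·9.000²·sin(360°/6) = 210.44 mm²); the cylinder at (11, 9) is not intersected at this z (z outside [4.5, 15.5]); Merging all regions: only the r=9 cylinder is present, so the union is just that shape — area = 210.44 mm². Checking containment: the cross-section at z = 16.2 is a subset of the cross-section at z = 15.3.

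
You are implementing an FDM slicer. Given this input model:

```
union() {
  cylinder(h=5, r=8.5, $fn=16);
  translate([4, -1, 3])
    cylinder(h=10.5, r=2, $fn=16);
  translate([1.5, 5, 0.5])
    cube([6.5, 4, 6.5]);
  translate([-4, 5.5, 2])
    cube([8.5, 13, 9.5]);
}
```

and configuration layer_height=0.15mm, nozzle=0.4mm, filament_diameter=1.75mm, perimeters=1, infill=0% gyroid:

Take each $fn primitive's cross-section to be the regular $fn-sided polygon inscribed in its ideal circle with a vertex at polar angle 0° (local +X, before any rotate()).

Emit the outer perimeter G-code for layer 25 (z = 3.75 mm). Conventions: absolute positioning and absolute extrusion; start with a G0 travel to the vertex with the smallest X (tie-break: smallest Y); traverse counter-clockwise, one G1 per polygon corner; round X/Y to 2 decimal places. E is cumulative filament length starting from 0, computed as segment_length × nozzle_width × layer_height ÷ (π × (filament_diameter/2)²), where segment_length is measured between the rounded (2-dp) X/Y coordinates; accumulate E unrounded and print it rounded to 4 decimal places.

G0 X-8.50 Y0.00 Z3.75
G1 X-7.85 Y-3.25 E0.0827
G1 X-6.01 Y-6.01 E0.1654
G1 X-3.25 Y-7.85 E0.2482
G1 X0.00 Y-8.50 E0.3308
G1 X3.25 Y-7.85 E0.4135
G1 X6.01 Y-6.01 E0.4963
G1 X7.85 Y-3.25 E0.5790
G1 X8.50 Y0.00 E0.6617
G1 X7.85 Y3.25 E0.7444
G1 X6.69 Y5.00 E0.7967
G1 X8.00 Y5.00 E0.8294
G1 X8.00 Y9.00 E0.9292
G1 X4.50 Y9.00 E1.0165
G1 X4.50 Y18.50 E1.2535
G1 X-4.00 Y18.50 E1.4655
G1 X-4.00 Y7.35 E1.7437
G1 X-6.01 Y6.01 E1.8039
G1 X-7.85 Y3.25 E1.8867
G1 X-8.50 Y0.00 E1.9693

At z = 3.75 mm: the r=8.5 cylinder gives a regular 16-gon of circumradius 8.5 (constant along its height); the cylinder at (4, -1): section is a regular 16-gon, circumradius r=2; the cube at (1.5, 5) is present — its section is the full 6.5×4 rectangle; the 8.5×13 cube at (-4, 5.5) contributes its full rectangle; Taking the union: the regions partially overlap (shared area 48.27 mm²), so overlapping operands fuse into one piece — 1 connected region. The outline is a single polygon with 19 vertices. Extrusion per mm of travel: 0.4 × 0.15 / (π × 0.875²) = 0.024945. Accumulating E over each segment gives final E = 1.9693.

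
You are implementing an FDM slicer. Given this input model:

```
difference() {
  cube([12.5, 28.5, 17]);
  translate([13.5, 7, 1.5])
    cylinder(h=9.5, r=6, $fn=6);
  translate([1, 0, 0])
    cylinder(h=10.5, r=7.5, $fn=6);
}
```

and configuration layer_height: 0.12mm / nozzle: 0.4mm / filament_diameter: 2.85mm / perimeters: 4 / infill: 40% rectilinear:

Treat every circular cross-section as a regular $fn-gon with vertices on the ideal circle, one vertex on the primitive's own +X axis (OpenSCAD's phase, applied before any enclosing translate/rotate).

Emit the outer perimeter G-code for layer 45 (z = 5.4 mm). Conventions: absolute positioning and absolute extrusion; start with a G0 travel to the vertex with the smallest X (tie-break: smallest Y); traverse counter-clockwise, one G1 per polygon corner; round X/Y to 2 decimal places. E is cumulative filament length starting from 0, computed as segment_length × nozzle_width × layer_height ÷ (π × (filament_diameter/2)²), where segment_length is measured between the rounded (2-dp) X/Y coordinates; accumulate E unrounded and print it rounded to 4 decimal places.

G0 X0.00 Y6.50 Z5.40
G1 X4.75 Y6.50 E0.0357
G1 X8.50 Y0.00 E0.0922
G1 X12.50 Y0.00 E0.1223
G1 X12.50 Y1.80 E0.1358
G1 X10.50 Y1.80 E0.1509
G1 X7.50 Y7.00 E0.1961
G1 X10.50 Y12.20 E0.2412
G1 X12.50 Y12.20 E0.2563
G1 X12.50 Y28.50 E0.3789
G1 X0.00 Y28.50 E0.4730
G1 X0.00 Y6.50 E0.6385

At z = 5.4 mm: the cube is present — its section is the full 12.5×28.5 rectangle; the r=6 cylinder at (13.5, 7) contributes a regular 6-gon of circumradius 6; the r=7.5 cylinder at (1, 0) gives a regular 6-gon of circumradius 7.5 (constant along its height); Subtracting the remaining from the first: starting from the 12.5×28.5 cube, the r=6 cylinder at (13.5, 7) partially overlaps it — only the 36.37 mm² overlap (of its 93.53 mm²) is removed, clipping the outline; the r=7.5 cylinder at (1, 0) partially overlaps it — only the 43.03 mm² overlap (of its 146.14 mm²) is removed, clipping the outline — 1 connected region. The outline is a single polygon with 11 vertices. Extrusion per mm of travel: 0.4 × 0.12 / (π × 1.425²) = 0.007524. Accumulating E over each segment gives final E = 0.6385.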